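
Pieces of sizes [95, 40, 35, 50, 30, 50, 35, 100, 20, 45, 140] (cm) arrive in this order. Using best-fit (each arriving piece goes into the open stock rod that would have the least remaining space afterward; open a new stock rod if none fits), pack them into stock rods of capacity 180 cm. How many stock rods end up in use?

4

  95 → stock rod 1 (new)  [load 95/180]
  40 → stock rod 1  [load 135/180]
  35 → stock rod 1  [load 170/180]
  50 → stock rod 2 (new)  [load 50/180]
  30 → stock rod 2  [load 80/180]
  50 → stock rod 2  [load 130/180]
  35 → stock rod 2  [load 165/180]
  100 → stock rod 3 (new)  [load 100/180]
  20 → stock rod 3  [load 120/180]
  45 → stock rod 3  [load 165/180]
  140 → stock rod 4 (new)  [load 140/180]
4 stock rods opened.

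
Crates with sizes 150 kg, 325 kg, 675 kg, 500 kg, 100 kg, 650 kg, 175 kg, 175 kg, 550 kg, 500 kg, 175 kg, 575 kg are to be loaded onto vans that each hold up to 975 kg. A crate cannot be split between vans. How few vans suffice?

6

Total = 675 + 650 + 575 + 550 + 500 + 500 + 325 + 175 + 175 + 175 + 150 + 100 = 4550 kg.
Lower bound: ⌈4550/975⌉ = 5 vans.
Also, 6 crates each exceed 975/2 kg, and no two of those can share a van, so at least 6 vans are needed.
A packing using 6 vans:
  van 1: 675 + 175 + 100 = 950
  van 2: 650 + 325 = 975
  van 3: 575 + 175 + 175 = 925
  van 4: 550 + 150 = 700
  van 5: 500 = 500
  van 6: 500 = 500
This matches the lower bound, so 6 is optimal.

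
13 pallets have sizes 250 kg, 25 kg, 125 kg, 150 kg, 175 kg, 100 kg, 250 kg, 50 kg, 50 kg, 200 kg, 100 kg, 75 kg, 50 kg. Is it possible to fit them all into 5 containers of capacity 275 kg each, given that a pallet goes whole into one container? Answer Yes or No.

Total = 1600 kg; ⌈1600/275⌉ = 6.
At least 6 containers are required, but only 5 are allowed.

No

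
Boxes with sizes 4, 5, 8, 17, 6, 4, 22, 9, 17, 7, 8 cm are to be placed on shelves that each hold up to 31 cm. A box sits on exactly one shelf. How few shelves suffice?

Total = 22 + 17 + 17 + 9 + 8 + 8 + 7 + 6 + 5 + 4 + 4 = 107 cm.
Lower bound: ⌈107/31⌉ = 4 shelves.
A packing using 4 shelves:
  shelf 1: 22 + 9 = 31
  shelf 2: 17 + 8 + 6 = 31
  shelf 3: 17 + 8 + 5 = 30
  shelf 4: 7 + 4 + 4 = 15
This matches the lower bound, so 4 is optimal.

4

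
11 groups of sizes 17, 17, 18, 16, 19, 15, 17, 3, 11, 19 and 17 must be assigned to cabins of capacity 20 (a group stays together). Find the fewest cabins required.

10

Total = 19 + 19 + 18 + 17 + 17 + 17 + 17 + 16 + 15 + 11 + 3 = 169.
Lower bound: ⌈169/20⌉ = 9 cabins.
Also, 10 groups each exceed 10, and no two of those can share a cabin, so at least 10 cabins are needed.
A packing using 10 cabins:
  cabin 1: 19 = 19
  cabin 2: 19 = 19
  cabin 3: 18 = 18
  cabin 4: 17 + 3 = 20
  cabin 5: 17 = 17
  cabin 6: 17 = 17
  cabin 7: 17 = 17
  cabin 8: 16 = 16
  cabin 9: 15 = 15
  cabin 10: 11 = 11
This matches the lower bound, so 10 is optimal.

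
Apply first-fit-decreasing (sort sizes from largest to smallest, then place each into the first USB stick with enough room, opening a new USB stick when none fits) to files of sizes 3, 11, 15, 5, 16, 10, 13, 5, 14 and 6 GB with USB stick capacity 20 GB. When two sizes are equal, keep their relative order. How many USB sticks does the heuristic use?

Sorted descending: 16, 15, 14, 13, 11, 10, 6, 5, 5, 3.
  16 → USB stick 1 (new)  [load 16/20]
  15 → USB stick 2 (new)  [load 15/20]
  14 → USB stick 3 (new)  [load 14/20]
  13 → USB stick 4 (new)  [load 13/20]
  11 → USB stick 5 (new)  [load 11/20]
  10 → USB stick 6 (new)  [load 10/20]
  6 → USB stick 3  [load 20/20]
  5 → USB stick 2  [load 20/20]
  5 → USB stick 4  [load 18/20]
  3 → USB stick 1  [load 19/20]
6 USB sticks opened.

6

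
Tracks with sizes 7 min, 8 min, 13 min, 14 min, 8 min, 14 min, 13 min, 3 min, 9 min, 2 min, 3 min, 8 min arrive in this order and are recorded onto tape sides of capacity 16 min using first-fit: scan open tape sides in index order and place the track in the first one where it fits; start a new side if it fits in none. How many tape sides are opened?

8

  7 → side 1 (new)  [load 7/16]
  8 → side 1  [load 15/16]
  13 → side 2 (new)  [load 13/16]
  14 → side 3 (new)  [load 14/16]
  8 → side 4 (new)  [load 8/16]
  14 → side 5 (new)  [load 14/16]
  13 → side 6 (new)  [load 13/16]
  3 → side 2  [load 16/16]
  9 → side 7 (new)  [load 9/16]
  2 → side 3  [load 16/16]
  3 → side 4  [load 11/16]
  8 → side 8 (new)  [load 8/16]
8 tape sides opened.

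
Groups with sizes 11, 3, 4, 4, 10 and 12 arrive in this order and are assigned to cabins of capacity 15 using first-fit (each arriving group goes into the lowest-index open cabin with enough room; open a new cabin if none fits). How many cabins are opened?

  11 → cabin 1 (new)  [load 11/15]
  3 → cabin 1  [load 14/15]
  4 → cabin 2 (new)  [load 4/15]
  4 → cabin 2  [load 8/15]
  10 → cabin 3 (new)  [load 10/15]
  12 → cabin 4 (new)  [load 12/15]
4 cabins opened.

4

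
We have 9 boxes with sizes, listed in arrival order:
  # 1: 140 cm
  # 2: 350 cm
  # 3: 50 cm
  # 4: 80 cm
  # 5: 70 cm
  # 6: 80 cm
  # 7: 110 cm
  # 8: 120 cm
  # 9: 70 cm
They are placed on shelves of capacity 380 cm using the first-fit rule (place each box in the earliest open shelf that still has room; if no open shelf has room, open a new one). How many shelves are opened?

3

  140 → shelf 1 (new)  [load 140/380]
  350 → shelf 2 (new)  [load 350/380]
  50 → shelf 1  [load 190/380]
  80 → shelf 1  [load 270/380]
  70 → shelf 1  [load 340/380]
  80 → shelf 3 (new)  [load 80/380]
  110 → shelf 3  [load 190/380]
  120 → shelf 3  [load 310/380]
  70 → shelf 3  [load 380/380]
3 shelves opened.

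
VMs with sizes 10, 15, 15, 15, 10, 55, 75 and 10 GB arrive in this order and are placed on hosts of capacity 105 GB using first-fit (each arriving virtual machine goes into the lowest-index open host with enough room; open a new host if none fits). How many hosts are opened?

3

  10 → host 1 (new)  [load 10/105]
  15 → host 1  [load 25/105]
  15 → host 1  [load 40/105]
  15 → host 1  [load 55/105]
  10 → host 1  [load 65/105]
  55 → host 2 (new)  [load 55/105]
  75 → host 3 (new)  [load 75/105]
  10 → host 1  [load 75/105]
3 hosts opened.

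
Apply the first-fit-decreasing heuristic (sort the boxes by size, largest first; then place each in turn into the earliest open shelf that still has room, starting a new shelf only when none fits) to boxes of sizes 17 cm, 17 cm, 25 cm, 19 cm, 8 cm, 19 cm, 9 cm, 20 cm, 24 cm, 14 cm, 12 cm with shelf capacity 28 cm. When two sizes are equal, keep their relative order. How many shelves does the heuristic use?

8

Sorted descending: 25, 24, 20, 19, 19, 17, 17, 14, 12, 9, 8.
  25 → shelf 1 (new)  [load 25/28]
  24 → shelf 2 (new)  [load 24/28]
  20 → shelf 3 (new)  [load 20/28]
  19 → shelf 4 (new)  [load 19/28]
  19 → shelf 5 (new)  [load 19/28]
  17 → shelf 6 (new)  [load 17/28]
  17 → shelf 7 (new)  [load 17/28]
  14 → shelf 8 (new)  [load 14/28]
  12 → shelf 8  [load 26/28]
  9 → shelf 4  [load 28/28]
  8 → shelf 3  [load 28/28]
8 shelves opened.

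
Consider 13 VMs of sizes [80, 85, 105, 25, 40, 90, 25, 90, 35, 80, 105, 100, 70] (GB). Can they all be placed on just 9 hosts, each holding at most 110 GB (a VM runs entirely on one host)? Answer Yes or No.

No

Total = 930 GB; ⌈930/110⌉ = 9.
The bound of 9 does not rule out 9, but exhaustive search shows no assignment into 9 hosts of capacity 110 GB exists — the minimum is 10.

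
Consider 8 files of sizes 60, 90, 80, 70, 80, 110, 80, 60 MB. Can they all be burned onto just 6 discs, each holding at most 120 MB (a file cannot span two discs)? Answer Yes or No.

No

Total = 630 MB; ⌈630/120⌉ = 6.
The bound of 6 does not rule out 6, but exhaustive search shows no assignment into 6 discs of capacity 120 MB exists — the minimum is 7.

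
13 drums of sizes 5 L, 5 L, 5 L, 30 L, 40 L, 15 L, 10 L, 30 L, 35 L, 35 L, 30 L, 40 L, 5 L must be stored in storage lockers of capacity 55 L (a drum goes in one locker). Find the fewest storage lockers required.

7

Total = 40 + 40 + 35 + 35 + 30 + 30 + 30 + 15 + 10 + 5 + 5 + 5 + 5 = 285 L.
Lower bound: ⌈285/55⌉ = 6 storage lockers.
Also, 7 drums each exceed 55/2 L, and no two of those can share a locker, so at least 7 storage lockers are needed.
A packing using 7 storage lockers:
  locker 1: 40 + 15 = 55
  locker 2: 40 + 10 + 5 = 55
  locker 3: 35 + 5 + 5 + 5 = 50
  locker 4: 35 = 35
  locker 5: 30 = 30
  locker 6: 30 = 30
  locker 7: 30 = 30
This matches the lower bound, so 7 is optimal.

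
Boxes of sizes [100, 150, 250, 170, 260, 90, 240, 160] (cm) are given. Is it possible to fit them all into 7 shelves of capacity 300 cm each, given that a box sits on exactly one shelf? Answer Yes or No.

Yes

A valid assignment using 6 shelves:
  shelf 1: 260 = 260
  shelf 2: 250 = 250
  shelf 3: 240 = 240
  shelf 4: 170 + 100 = 270
  shelf 5: 160 + 90 = 250
  shelf 6: 150 = 150
That uses only 6 ≤ 7, so 7 shelves are enough.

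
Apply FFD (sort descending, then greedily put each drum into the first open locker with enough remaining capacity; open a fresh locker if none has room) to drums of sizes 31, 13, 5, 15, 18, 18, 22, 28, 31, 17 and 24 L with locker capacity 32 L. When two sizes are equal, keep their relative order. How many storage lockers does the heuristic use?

Sorted descending: 31, 31, 28, 24, 22, 18, 18, 17, 15, 13, 5.
  31 → locker 1 (new)  [load 31/32]
  31 → locker 2 (new)  [load 31/32]
  28 → locker 3 (new)  [load 28/32]
  24 → locker 4 (new)  [load 24/32]
  22 → locker 5 (new)  [load 22/32]
  18 → locker 6 (new)  [load 18/32]
  18 → locker 7 (new)  [load 18/32]
  17 → locker 8 (new)  [load 17/32]
  15 → locker 8  [load 32/32]
  13 → locker 6  [load 31/32]
  5 → locker 4  [load 29/32]
8 storage lockers opened.

8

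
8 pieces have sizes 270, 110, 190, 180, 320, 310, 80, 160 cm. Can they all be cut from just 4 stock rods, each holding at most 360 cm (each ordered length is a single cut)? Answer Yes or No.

No

Total = 1620 cm; ⌈1620/360⌉ = 5.
At least 5 stock rods are required, but only 4 are allowed.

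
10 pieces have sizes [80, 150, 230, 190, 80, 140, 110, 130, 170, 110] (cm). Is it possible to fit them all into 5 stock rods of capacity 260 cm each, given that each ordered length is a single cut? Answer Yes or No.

No

Total = 1390 cm; ⌈1390/260⌉ = 6.
At least 6 stock rods are required, but only 5 are allowed.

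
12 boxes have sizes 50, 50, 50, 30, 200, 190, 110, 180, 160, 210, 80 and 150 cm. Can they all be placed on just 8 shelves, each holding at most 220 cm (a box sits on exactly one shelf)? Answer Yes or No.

A valid assignment using 8 shelves:
  shelf 1: 210 = 210
  shelf 2: 200 = 200
  shelf 3: 190 + 30 = 220
  shelf 4: 180 = 180
  shelf 5: 160 + 50 = 210
  shelf 6: 150 + 50 = 200
  shelf 7: 110 + 80 = 190
  shelf 8: 50 = 50
Every load is within 220 cm, so 8 shelves suffice.

Yes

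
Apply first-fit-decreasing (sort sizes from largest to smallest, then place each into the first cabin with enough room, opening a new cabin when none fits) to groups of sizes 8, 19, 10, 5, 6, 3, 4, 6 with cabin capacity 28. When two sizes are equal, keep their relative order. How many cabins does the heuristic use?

Sorted descending: 19, 10, 8, 6, 6, 5, 4, 3.
  19 → cabin 1 (new)  [load 19/28]
  10 → cabin 2 (new)  [load 10/28]
  8 → cabin 1  [load 27/28]
  6 → cabin 2  [load 16/28]
  6 → cabin 2  [load 22/28]
  5 → cabin 2  [load 27/28]
  4 → cabin 3 (new)  [load 4/28]
  3 → cabin 3  [load 7/28]
3 cabins opened.

3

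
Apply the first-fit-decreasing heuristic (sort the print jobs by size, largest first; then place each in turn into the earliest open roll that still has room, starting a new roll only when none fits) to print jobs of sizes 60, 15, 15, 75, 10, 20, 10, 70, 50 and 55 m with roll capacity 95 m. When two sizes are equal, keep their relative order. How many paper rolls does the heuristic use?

Sorted descending: 75, 70, 60, 55, 50, 20, 15, 15, 10, 10.
  75 → roll 1 (new)  [load 75/95]
  70 → roll 2 (new)  [load 70/95]
  60 → roll 3 (new)  [load 60/95]
  55 → roll 4 (new)  [load 55/95]
  50 → roll 5 (new)  [load 50/95]
  20 → roll 1  [load 95/95]
  15 → roll 2  [load 85/95]
  15 → roll 3  [load 75/95]
  10 → roll 2  [load 95/95]
  10 → roll 3  [load 85/95]
5 paper rolls opened.

5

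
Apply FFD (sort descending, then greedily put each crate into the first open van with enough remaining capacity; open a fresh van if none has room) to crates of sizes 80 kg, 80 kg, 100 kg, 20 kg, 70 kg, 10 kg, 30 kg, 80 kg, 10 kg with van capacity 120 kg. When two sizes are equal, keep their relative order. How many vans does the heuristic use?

Sorted descending: 100, 80, 80, 80, 70, 30, 20, 10, 10.
  100 → van 1 (new)  [load 100/120]
  80 → van 2 (new)  [load 80/120]
  80 → van 3 (new)  [load 80/120]
  80 → van 4 (new)  [load 80/120]
  70 → van 5 (new)  [load 70/120]
  30 → van 2  [load 110/120]
  20 → van 1  [load 120/120]
  10 → van 2  [load 120/120]
  10 → van 3  [load 90/120]
5 vans opened.

5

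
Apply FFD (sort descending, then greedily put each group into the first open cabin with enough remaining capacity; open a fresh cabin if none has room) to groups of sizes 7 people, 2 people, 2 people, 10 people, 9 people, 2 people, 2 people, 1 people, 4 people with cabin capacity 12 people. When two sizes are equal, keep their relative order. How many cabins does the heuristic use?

4

Sorted descending: 10, 9, 7, 4, 2, 2, 2, 2, 1.
  10 → cabin 1 (new)  [load 10/12]
  9 → cabin 2 (new)  [load 9/12]
  7 → cabin 3 (new)  [load 7/12]
  4 → cabin 3  [load 11/12]
  2 → cabin 1  [load 12/12]
  2 → cabin 2  [load 11/12]
  2 → cabin 4 (new)  [load 2/12]
  2 → cabin 4  [load 4/12]
  1 → cabin 2  [load 12/12]
4 cabins opened.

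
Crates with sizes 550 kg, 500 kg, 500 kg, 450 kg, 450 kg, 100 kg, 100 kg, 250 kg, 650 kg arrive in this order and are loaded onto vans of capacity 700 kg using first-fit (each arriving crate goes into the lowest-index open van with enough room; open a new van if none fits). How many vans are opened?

6

  550 → van 1 (new)  [load 550/700]
  500 → van 2 (new)  [load 500/700]
  500 → van 3 (new)  [load 500/700]
  450 → van 4 (new)  [load 450/700]
  450 → van 5 (new)  [load 450/700]
  100 → van 1  [load 650/700]
  100 → van 2  [load 600/700]
  250 → van 4  [load 700/700]
  650 → van 6 (new)  [load 650/700]
6 vans opened.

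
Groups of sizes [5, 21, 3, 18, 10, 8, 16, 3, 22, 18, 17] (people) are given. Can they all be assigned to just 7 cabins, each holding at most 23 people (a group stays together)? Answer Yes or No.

Yes

A valid assignment using 7 cabins:
  cabin 1: 22 = 22
  cabin 2: 21 = 21
  cabin 3: 18 + 5 = 23
  cabin 4: 18 + 3 = 21
  cabin 5: 17 + 3 = 20
  cabin 6: 16 = 16
  cabin 7: 10 + 8 = 18
Every load is within 23 people, so 7 cabins suffice.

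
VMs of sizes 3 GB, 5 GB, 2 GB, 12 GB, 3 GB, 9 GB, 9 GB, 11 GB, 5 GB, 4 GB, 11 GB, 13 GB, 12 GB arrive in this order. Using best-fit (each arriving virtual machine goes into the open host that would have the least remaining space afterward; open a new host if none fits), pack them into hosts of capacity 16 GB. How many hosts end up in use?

  3 → host 1 (new)  [load 3/16]
  5 → host 1  [load 8/16]
  2 → host 1  [load 10/16]
  12 → host 2 (new)  [load 12/16]
  3 → host 2  [load 15/16]
  9 → host 3 (new)  [load 9/16]
  9 → host 4 (new)  [load 9/16]
  11 → host 5 (new)  [load 11/16]
  5 → host 5  [load 16/16]
  4 → host 1  [load 14/16]
  11 → host 6 (new)  [load 11/16]
  13 → host 7 (new)  [load 13/16]
  12 → host 8 (new)  [load 12/16]
8 hosts opened.

8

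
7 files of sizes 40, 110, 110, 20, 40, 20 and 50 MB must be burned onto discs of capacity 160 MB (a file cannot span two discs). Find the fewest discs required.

Total = 110 + 110 + 50 + 40 + 40 + 20 + 20 = 390 MB.
Lower bound: ⌈390/160⌉ = 3 discs.
A packing using 3 discs:
  disc 1: 110 + 50 = 160
  disc 2: 110 + 40 = 150
  disc 3: 40 + 20 + 20 = 80
This matches the lower bound, so 3 is optimal.

3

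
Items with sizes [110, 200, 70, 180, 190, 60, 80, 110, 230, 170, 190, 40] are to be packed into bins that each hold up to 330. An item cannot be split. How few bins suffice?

Total = 230 + 200 + 190 + 190 + 180 + 170 + 110 + 110 + 80 + 70 + 60 + 40 = 1630.
Lower bound: ⌈1630/330⌉ = 5 bins.
Also, 6 items each exceed 165, and no two of those can share a bin, so at least 6 bins are needed.
A packing using 6 bins:
  bin 1: 230 + 80 = 310
  bin 2: 200 + 110 = 310
  bin 3: 190 + 110 = 300
  bin 4: 190 + 70 + 60 = 320
  bin 5: 180 + 40 = 220
  bin 6: 170 = 170
This matches the lower bound, so 6 is optimal.

6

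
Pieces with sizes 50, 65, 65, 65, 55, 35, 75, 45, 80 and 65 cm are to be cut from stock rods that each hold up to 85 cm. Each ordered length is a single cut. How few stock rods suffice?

9

Total = 80 + 75 + 65 + 65 + 65 + 65 + 55 + 50 + 45 + 35 = 600 cm.
Lower bound: ⌈600/85⌉ = 8 stock rods.
Also, 9 pieces each exceed 85/2 cm, and no two of those can share a stock rod, so at least 9 stock rods are needed.
A packing using 9 stock rods:
  stock rod 1: 80 = 80
  stock rod 2: 75 = 75
  stock rod 3: 65 = 65
  stock rod 4: 65 = 65
  stock rod 5: 65 = 65
  stock rod 6: 65 = 65
  stock rod 7: 55 = 55
  stock rod 8: 50 + 35 = 85
  stock rod 9: 45 = 45
This matches the lower bound, so 9 is optimal.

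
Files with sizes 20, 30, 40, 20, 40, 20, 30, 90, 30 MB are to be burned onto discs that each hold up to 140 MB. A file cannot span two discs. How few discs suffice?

Total = 90 + 40 + 40 + 30 + 30 + 30 + 20 + 20 + 20 = 320 MB.
Lower bound: ⌈320/140⌉ = 3 discs.
A packing using 3 discs:
  disc 1: 90 + 40 = 130
  disc 2: 40 + 30 + 30 + 30 = 130
  disc 3: 20 + 20 + 20 = 60
This matches the lower bound, so 3 is optimal.

3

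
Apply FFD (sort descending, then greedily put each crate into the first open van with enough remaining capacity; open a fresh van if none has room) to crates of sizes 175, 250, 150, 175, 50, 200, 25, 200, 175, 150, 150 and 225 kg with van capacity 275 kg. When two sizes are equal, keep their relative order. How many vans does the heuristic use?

Sorted descending: 250, 225, 200, 200, 175, 175, 175, 150, 150, 150, 50, 25.
  250 → van 1 (new)  [load 250/275]
  225 → van 2 (new)  [load 225/275]
  200 → van 3 (new)  [load 200/275]
  200 → van 4 (new)  [load 200/275]
  175 → van 5 (new)  [load 175/275]
  175 → van 6 (new)  [load 175/275]
  175 → van 7 (new)  [load 175/275]
  150 → van 8 (new)  [load 150/275]
  150 → van 9 (new)  [load 150/275]
  150 → van 10 (new)  [load 150/275]
  50 → van 2  [load 275/275]
  25 → van 1  [load 275/275]
10 vans opened.

10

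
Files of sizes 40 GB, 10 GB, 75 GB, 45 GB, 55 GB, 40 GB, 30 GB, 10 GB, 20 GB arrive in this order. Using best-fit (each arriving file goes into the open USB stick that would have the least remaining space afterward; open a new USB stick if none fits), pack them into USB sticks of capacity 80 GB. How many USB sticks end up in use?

  40 → USB stick 1 (new)  [load 40/80]
  10 → USB stick 1  [load 50/80]
  75 → USB stick 2 (new)  [load 75/80]
  45 → USB stick 3 (new)  [load 45/80]
  55 → USB stick 4 (new)  [load 55/80]
  40 → USB stick 5 (new)  [load 40/80]
  30 → USB stick 1  [load 80/80]
  10 → USB stick 4  [load 65/80]
  20 → USB stick 3  [load 65/80]
5 USB sticks opened.

5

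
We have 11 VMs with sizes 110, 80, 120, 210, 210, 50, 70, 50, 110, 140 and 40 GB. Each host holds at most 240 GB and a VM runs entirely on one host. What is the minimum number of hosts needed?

6

Total = 210 + 210 + 140 + 120 + 110 + 110 + 80 + 70 + 50 + 50 + 40 = 1190 GB.
Lower bound: ⌈1190/240⌉ = 5 hosts.
A packing using 6 hosts:
  host 1: 210 = 210
  host 2: 210 = 210
  host 3: 140 + 80 = 220
  host 4: 120 + 110 = 230
  host 5: 110 + 70 + 50 = 230
  host 6: 50 + 40 = 90
No arrangement into 5 hosts stays within capacity, so 6 is optimal.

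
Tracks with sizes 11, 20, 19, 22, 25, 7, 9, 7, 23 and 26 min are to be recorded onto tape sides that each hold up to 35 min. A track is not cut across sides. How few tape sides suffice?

Total = 26 + 25 + 23 + 22 + 20 + 19 + 11 + 9 + 7 + 7 = 169 min.
Lower bound: ⌈169/35⌉ = 5 tape sides.
Also, 6 tracks each exceed 35/2 min, and no two of those can share a side, so at least 6 tape sides are needed.
A packing using 6 tape sides:
  side 1: 26 + 9 = 35
  side 2: 25 + 7 = 32
  side 3: 23 + 11 = 34
  side 4: 22 + 7 = 29
  side 5: 20 = 20
  side 6: 19 = 19
This matches the lower bound, so 6 is optimal.

6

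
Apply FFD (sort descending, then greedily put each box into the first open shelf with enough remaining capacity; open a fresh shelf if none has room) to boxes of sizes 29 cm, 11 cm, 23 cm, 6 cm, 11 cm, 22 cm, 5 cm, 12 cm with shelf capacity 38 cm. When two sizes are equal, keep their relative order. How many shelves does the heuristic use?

Sorted descending: 29, 23, 22, 12, 11, 11, 6, 5.
  29 → shelf 1 (new)  [load 29/38]
  23 → shelf 2 (new)  [load 23/38]
  22 → shelf 3 (new)  [load 22/38]
  12 → shelf 2  [load 35/38]
  11 → shelf 3  [load 33/38]
  11 → shelf 4 (new)  [load 11/38]
  6 → shelf 1  [load 35/38]
  5 → shelf 3  [load 38/38]
4 shelves opened.

4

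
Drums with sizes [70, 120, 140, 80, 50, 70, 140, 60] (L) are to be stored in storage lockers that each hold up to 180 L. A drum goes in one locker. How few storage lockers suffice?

Total = 140 + 140 + 120 + 80 + 70 + 70 + 60 + 50 = 730 L.
Lower bound: ⌈730/180⌉ = 5 storage lockers.
A packing using 5 storage lockers:
  locker 1: 140 = 140
  locker 2: 140 = 140
  locker 3: 120 + 60 = 180
  locker 4: 80 + 70 = 150
  locker 5: 70 + 50 = 120
This matches the lower bound, so 5 is optimal.

5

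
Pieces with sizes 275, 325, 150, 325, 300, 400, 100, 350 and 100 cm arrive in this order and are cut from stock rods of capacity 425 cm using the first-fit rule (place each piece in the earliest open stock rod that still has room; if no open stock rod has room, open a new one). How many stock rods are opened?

6

  275 → stock rod 1 (new)  [load 275/425]
  325 → stock rod 2 (new)  [load 325/425]
  150 → stock rod 1  [load 425/425]
  325 → stock rod 3 (new)  [load 325/425]
  300 → stock rod 4 (new)  [load 300/425]
  400 → stock rod 5 (new)  [load 400/425]
  100 → stock rod 2  [load 425/425]
  350 → stock rod 6 (new)  [load 350/425]
  100 → stock rod 3  [load 425/425]
6 stock rods opened.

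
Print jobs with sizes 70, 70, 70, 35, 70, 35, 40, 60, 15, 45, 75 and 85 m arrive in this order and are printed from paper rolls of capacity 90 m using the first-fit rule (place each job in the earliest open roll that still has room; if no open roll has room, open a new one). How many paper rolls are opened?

  70 → roll 1 (new)  [load 70/90]
  70 → roll 2 (new)  [load 70/90]
  70 → roll 3 (new)  [load 70/90]
  35 → roll 4 (new)  [load 35/90]
  70 → roll 5 (new)  [load 70/90]
  35 → roll 4  [load 70/90]
  40 → roll 6 (new)  [load 40/90]
  60 → roll 7 (new)  [load 60/90]
  15 → roll 1  [load 85/90]
  45 → roll 6  [load 85/90]
  75 → roll 8 (new)  [load 75/90]
  85 → roll 9 (new)  [load 85/90]
9 paper rolls opened.

9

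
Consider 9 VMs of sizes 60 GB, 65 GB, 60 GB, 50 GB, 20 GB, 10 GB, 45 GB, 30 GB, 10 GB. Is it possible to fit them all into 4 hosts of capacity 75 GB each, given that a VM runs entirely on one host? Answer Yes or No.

Total = 350 GB; ⌈350/75⌉ = 5.
At least 5 hosts are required, but only 4 are allowed.

No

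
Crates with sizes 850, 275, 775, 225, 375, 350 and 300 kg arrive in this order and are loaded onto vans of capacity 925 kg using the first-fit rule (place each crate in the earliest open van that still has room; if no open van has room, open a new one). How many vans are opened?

  850 → van 1 (new)  [load 850/925]
  275 → van 2 (new)  [load 275/925]
  775 → van 3 (new)  [load 775/925]
  225 → van 2  [load 500/925]
  375 → van 2  [load 875/925]
  350 → van 4 (new)  [load 350/925]
  300 → van 4  [load 650/925]
4 vans opened.

4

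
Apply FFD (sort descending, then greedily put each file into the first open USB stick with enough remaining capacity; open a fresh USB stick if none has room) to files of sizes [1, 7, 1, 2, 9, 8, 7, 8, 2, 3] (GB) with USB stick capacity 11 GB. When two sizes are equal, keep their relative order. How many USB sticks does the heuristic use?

Sorted descending: 9, 8, 8, 7, 7, 3, 2, 2, 1, 1.
  9 → USB stick 1 (new)  [load 9/11]
  8 → USB stick 2 (new)  [load 8/11]
  8 → USB stick 3 (new)  [load 8/11]
  7 → USB stick 4 (new)  [load 7/11]
  7 → USB stick 5 (new)  [load 7/11]
  3 → USB stick 2  [load 11/11]
  2 → USB stick 1  [load 11/11]
  2 → USB stick 3  [load 10/11]
  1 → USB stick 3  [load 11/11]
  1 → USB stick 4  [load 8/11]
5 USB sticks opened.

5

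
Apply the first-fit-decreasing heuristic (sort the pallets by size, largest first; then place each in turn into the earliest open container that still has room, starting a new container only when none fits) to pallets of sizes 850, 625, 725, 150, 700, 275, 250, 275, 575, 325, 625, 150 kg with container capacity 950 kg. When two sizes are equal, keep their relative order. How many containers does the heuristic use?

Sorted descending: 850, 725, 700, 625, 625, 575, 325, 275, 275, 250, 150, 150.
  850 → container 1 (new)  [load 850/950]
  725 → container 2 (new)  [load 725/950]
  700 → container 3 (new)  [load 700/950]
  625 → container 4 (new)  [load 625/950]
  625 → container 5 (new)  [load 625/950]
  575 → container 6 (new)  [load 575/950]
  325 → container 4  [load 950/950]
  275 → container 5  [load 900/950]
  275 → container 6  [load 850/950]
  250 → container 3  [load 950/950]
  150 → container 2  [load 875/950]
  150 → container 7 (new)  [load 150/950]
7 containers opened.

7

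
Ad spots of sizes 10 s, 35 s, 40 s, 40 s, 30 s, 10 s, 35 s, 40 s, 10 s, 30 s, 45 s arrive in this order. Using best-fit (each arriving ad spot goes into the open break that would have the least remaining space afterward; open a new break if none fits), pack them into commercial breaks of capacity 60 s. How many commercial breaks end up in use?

  10 → break 1 (new)  [load 10/60]
  35 → break 1  [load 45/60]
  40 → break 2 (new)  [load 40/60]
  40 → break 3 (new)  [load 40/60]
  30 → break 4 (new)  [load 30/60]
  10 → break 1  [load 55/60]
  35 → break 5 (new)  [load 35/60]
  40 → break 6 (new)  [load 40/60]
  10 → break 2  [load 50/60]
  30 → break 4  [load 60/60]
  45 → break 7 (new)  [load 45/60]
7 commercial breaks opened.

7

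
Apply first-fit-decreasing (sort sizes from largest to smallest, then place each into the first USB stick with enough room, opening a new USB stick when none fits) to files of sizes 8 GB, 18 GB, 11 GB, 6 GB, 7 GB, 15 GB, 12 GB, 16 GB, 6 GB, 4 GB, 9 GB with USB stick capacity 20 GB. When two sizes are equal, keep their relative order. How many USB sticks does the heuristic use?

6

Sorted descending: 18, 16, 15, 12, 11, 9, 8, 7, 6, 6, 4.
  18 → USB stick 1 (new)  [load 18/20]
  16 → USB stick 2 (new)  [load 16/20]
  15 → USB stick 3 (new)  [load 15/20]
  12 → USB stick 4 (new)  [load 12/20]
  11 → USB stick 5 (new)  [load 11/20]
  9 → USB stick 5  [load 20/20]
  8 → USB stick 4  [load 20/20]
  7 → USB stick 6 (new)  [load 7/20]
  6 → USB stick 6  [load 13/20]
  6 → USB stick 6  [load 19/20]
  4 → USB stick 2  [load 20/20]
6 USB sticks opened.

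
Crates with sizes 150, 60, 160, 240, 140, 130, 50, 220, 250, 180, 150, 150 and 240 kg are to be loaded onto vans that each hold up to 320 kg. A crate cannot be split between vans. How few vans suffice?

Total = 250 + 240 + 240 + 220 + 180 + 160 + 150 + 150 + 150 + 140 + 130 + 60 + 50 = 2120 kg.
Lower bound: ⌈2120/320⌉ = 7 vans.
A packing using 8 vans:
  van 1: 250 + 60 = 310
  van 2: 240 + 50 = 290
  van 3: 240 = 240
  van 4: 220 = 220
  van 5: 180 + 140 = 320
  van 6: 160 + 150 = 310
  van 7: 150 + 150 = 300
  van 8: 130 = 130
No arrangement into 7 vans stays within capacity, so 8 is optimal.

8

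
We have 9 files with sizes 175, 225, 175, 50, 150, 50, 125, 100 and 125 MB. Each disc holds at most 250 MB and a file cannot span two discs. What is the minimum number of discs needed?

5

Total = 225 + 175 + 175 + 150 + 125 + 125 + 100 + 50 + 50 = 1175 MB.
Lower bound: ⌈1175/250⌉ = 5 discs.
A packing using 5 discs:
  disc 1: 225 = 225
  disc 2: 175 + 50 = 225
  disc 3: 175 + 50 = 225
  disc 4: 150 + 100 = 250
  disc 5: 125 + 125 = 250
This matches the lower bound, so 5 is optimal.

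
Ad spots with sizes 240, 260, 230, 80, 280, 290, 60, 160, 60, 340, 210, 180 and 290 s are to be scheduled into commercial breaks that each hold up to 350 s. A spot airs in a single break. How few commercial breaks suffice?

9

Total = 340 + 290 + 290 + 280 + 260 + 240 + 230 + 210 + 180 + 160 + 80 + 60 + 60 = 2680 s.
Lower bound: ⌈2680/350⌉ = 8 commercial breaks.
Also, 9 ad spots each exceed 175 s, and no two of those can share a break, so at least 9 commercial breaks are needed.
A packing using 9 commercial breaks:
  break 1: 340 = 340
  break 2: 290 + 60 = 350
  break 3: 290 + 60 = 350
  break 4: 280 = 280
  break 5: 260 + 80 = 340
  break 6: 240 = 240
  break 7: 230 = 230
  break 8: 210 = 210
  break 9: 180 + 160 = 340
This matches the lower bound, so 9 is optimal.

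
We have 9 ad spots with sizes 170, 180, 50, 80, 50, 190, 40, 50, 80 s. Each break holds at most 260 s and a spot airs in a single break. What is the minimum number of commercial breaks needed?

Total = 190 + 180 + 170 + 80 + 80 + 50 + 50 + 50 + 40 = 890 s.
Lower bound: ⌈890/260⌉ = 4 commercial breaks.
A packing using 4 commercial breaks:
  break 1: 190 + 50 = 240
  break 2: 180 + 80 = 260
  break 3: 170 + 80 = 250
  break 4: 50 + 50 + 40 = 140
This matches the lower bound, so 4 is optimal.

4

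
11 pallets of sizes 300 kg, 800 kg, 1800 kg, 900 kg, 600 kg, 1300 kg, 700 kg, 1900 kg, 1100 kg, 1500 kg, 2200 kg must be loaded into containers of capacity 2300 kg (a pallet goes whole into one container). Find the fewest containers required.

7

Total = 2200 + 1900 + 1800 + 1500 + 1300 + 1100 + 900 + 800 + 700 + 600 + 300 = 13100 kg.
Lower bound: ⌈13100/2300⌉ = 6 containers.
A packing using 7 containers:
  container 1: 2200 = 2200
  container 2: 1900 + 300 = 2200
  container 3: 1800 = 1800
  container 4: 1500 + 800 = 2300
  container 5: 1300 + 900 = 2200
  container 6: 1100 + 700 = 1800
  container 7: 600 = 600
No arrangement into 6 containers stays within capacity, so 7 is optimal.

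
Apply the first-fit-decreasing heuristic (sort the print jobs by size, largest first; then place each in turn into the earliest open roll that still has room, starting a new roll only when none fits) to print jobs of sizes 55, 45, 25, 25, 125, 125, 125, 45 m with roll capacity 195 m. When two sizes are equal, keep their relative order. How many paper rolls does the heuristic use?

3

Sorted descending: 125, 125, 125, 55, 45, 45, 25, 25.
  125 → roll 1 (new)  [load 125/195]
  125 → roll 2 (new)  [load 125/195]
  125 → roll 3 (new)  [load 125/195]
  55 → roll 1  [load 180/195]
  45 → roll 2  [load 170/195]
  45 → roll 3  [load 170/195]
  25 → roll 2  [load 195/195]
  25 → roll 3  [load 195/195]
3 paper rolls opened.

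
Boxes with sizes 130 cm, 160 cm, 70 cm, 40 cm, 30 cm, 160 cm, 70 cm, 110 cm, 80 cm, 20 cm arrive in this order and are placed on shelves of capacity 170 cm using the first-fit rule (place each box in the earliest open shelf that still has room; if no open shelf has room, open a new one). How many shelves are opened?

6

  130 → shelf 1 (new)  [load 130/170]
  160 → shelf 2 (new)  [load 160/170]
  70 → shelf 3 (new)  [load 70/170]
  40 → shelf 1  [load 170/170]
  30 → shelf 3  [load 100/170]
  160 → shelf 4 (new)  [load 160/170]
  70 → shelf 3  [load 170/170]
  110 → shelf 5 (new)  [load 110/170]
  80 → shelf 6 (new)  [load 80/170]
  20 → shelf 5  [load 130/170]
6 shelves opened.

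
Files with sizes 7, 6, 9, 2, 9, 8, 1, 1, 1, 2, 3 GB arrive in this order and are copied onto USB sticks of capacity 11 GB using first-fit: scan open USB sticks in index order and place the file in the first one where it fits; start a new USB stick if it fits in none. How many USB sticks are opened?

  7 → USB stick 1 (new)  [load 7/11]
  6 → USB stick 2 (new)  [load 6/11]
  9 → USB stick 3 (new)  [load 9/11]
  2 → USB stick 1  [load 9/11]
  9 → USB stick 4 (new)  [load 9/11]
  8 → USB stick 5 (new)  [load 8/11]
  1 → USB stick 1  [load 10/11]
  1 → USB stick 1  [load 11/11]
  1 → USB stick 2  [load 7/11]
  2 → USB stick 2  [load 9/11]
  3 → USB stick 5  [load 11/11]
5 USB sticks opened.

5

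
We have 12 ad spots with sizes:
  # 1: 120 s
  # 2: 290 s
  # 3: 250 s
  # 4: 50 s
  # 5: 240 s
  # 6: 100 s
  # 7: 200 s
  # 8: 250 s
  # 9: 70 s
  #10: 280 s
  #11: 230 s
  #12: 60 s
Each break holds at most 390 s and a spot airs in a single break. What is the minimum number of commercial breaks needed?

Total = 290 + 280 + 250 + 250 + 240 + 230 + 200 + 120 + 100 + 70 + 60 + 50 = 2140 s.
Lower bound: ⌈2140/390⌉ = 6 commercial breaks.
Also, 7 ad spots each exceed 195 s, and no two of those can share a break, so at least 7 commercial breaks are needed.
A packing using 7 commercial breaks:
  break 1: 290 + 100 = 390
  break 2: 280 + 70 = 350
  break 3: 250 + 120 = 370
  break 4: 250 + 60 + 50 = 360
  break 5: 240 = 240
  break 6: 230 = 230
  break 7: 200 = 200
This matches the lower bound, so 7 is optimal.

7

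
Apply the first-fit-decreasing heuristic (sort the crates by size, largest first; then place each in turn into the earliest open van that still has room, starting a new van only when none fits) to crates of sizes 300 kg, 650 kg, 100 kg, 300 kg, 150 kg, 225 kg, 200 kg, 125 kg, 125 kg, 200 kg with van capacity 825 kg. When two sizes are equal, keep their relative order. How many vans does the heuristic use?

3

Sorted descending: 650, 300, 300, 225, 200, 200, 150, 125, 125, 100.
  650 → van 1 (new)  [load 650/825]
  300 → van 2 (new)  [load 300/825]
  300 → van 2  [load 600/825]
  225 → van 2  [load 825/825]
  200 → van 3 (new)  [load 200/825]
  200 → van 3  [load 400/825]
  150 → van 1  [load 800/825]
  125 → van 3  [load 525/825]
  125 → van 3  [load 650/825]
  100 → van 3  [load 750/825]
3 vans opened.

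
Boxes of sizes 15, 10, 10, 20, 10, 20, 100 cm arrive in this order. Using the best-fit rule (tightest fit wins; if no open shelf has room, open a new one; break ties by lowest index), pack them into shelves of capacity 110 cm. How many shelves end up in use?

  15 → shelf 1 (new)  [load 15/110]
  10 → shelf 1  [load 25/110]
  10 → shelf 1  [load 35/110]
  20 → shelf 1  [load 55/110]
  10 → shelf 1  [load 65/110]
  20 → shelf 1  [load 85/110]
  100 → shelf 2 (new)  [load 100/110]
2 shelves opened.

2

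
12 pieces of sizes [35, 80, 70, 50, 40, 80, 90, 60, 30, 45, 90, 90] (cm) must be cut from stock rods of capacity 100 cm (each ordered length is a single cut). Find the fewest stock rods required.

Total = 90 + 90 + 90 + 80 + 80 + 70 + 60 + 50 + 45 + 40 + 35 + 30 = 760 cm.
Lower bound: ⌈760/100⌉ = 8 stock rods.
A packing using 9 stock rods:
  stock rod 1: 90 = 90
  stock rod 2: 90 = 90
  stock rod 3: 90 = 90
  stock rod 4: 80 = 80
  stock rod 5: 80 = 80
  stock rod 6: 70 + 30 = 100
  stock rod 7: 60 + 40 = 100
  stock rod 8: 50 + 45 = 95
  stock rod 9: 35 = 35
No arrangement into 8 stock rods stays within capacity, so 9 is optimal.

9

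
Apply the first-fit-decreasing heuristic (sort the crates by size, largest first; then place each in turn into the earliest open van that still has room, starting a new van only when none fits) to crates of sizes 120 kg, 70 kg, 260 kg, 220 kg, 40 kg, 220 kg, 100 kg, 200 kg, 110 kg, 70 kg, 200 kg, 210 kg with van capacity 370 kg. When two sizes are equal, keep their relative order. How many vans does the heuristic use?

Sorted descending: 260, 220, 220, 210, 200, 200, 120, 110, 100, 70, 70, 40.
  260 → van 1 (new)  [load 260/370]
  220 → van 2 (new)  [load 220/370]
  220 → van 3 (new)  [load 220/370]
  210 → van 4 (new)  [load 210/370]
  200 → van 5 (new)  [load 200/370]
  200 → van 6 (new)  [load 200/370]
  120 → van 2  [load 340/370]
  110 → van 1  [load 370/370]
  100 → van 3  [load 320/370]
  70 → van 4  [load 280/370]
  70 → van 4  [load 350/370]
  40 → van 3  [load 360/370]
6 vans opened.

6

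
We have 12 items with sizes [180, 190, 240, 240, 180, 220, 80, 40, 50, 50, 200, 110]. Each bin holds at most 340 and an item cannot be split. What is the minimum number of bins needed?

Total = 240 + 240 + 220 + 200 + 190 + 180 + 180 + 110 + 80 + 50 + 50 + 40 = 1780.
Lower bound: ⌈1780/340⌉ = 6 bins.
Also, 7 items each exceed 170, and no two of those can share a bin, so at least 7 bins are needed.
A packing using 7 bins:
  bin 1: 240 + 80 = 320
  bin 2: 240 + 50 + 50 = 340
  bin 3: 220 + 110 = 330
  bin 4: 200 + 40 = 240
  bin 5: 190 = 190
  bin 6: 180 = 180
  bin 7: 180 = 180
This matches the lower bound, so 7 is optimal.

7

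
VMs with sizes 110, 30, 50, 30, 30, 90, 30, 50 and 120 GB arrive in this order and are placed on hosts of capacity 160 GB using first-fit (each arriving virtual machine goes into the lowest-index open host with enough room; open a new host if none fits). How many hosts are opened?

  110 → host 1 (new)  [load 110/160]
  30 → host 1  [load 140/160]
  50 → host 2 (new)  [load 50/160]
  30 → host 2  [load 80/160]
  30 → host 2  [load 110/160]
  90 → host 3 (new)  [load 90/160]
  30 → host 2  [load 140/160]
  50 → host 3  [load 140/160]
  120 → host 4 (new)  [load 120/160]
4 hosts opened.

4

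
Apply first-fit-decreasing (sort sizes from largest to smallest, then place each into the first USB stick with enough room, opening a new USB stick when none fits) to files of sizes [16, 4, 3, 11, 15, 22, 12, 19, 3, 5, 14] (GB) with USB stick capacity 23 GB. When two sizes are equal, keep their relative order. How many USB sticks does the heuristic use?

6

Sorted descending: 22, 19, 16, 15, 14, 12, 11, 5, 4, 3, 3.
  22 → USB stick 1 (new)  [load 22/23]
  19 → USB stick 2 (new)  [load 19/23]
  16 → USB stick 3 (new)  [load 16/23]
  15 → USB stick 4 (new)  [load 15/23]
  14 → USB stick 5 (new)  [load 14/23]
  12 → USB stick 6 (new)  [load 12/23]
  11 → USB stick 6  [load 23/23]
  5 → USB stick 3  [load 21/23]
  4 → USB stick 2  [load 23/23]
  3 → USB stick 4  [load 18/23]
  3 → USB stick 4  [load 21/23]
6 USB sticks opened.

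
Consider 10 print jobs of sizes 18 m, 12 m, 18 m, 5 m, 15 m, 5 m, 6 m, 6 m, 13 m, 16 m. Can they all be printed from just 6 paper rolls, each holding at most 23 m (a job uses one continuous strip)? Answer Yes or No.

Yes

A valid assignment using 6 paper rolls:
  roll 1: 18 + 5 = 23
  roll 2: 18 + 5 = 23
  roll 3: 16 + 6 = 22
  roll 4: 15 + 6 = 21
  roll 5: 13 = 13
  roll 6: 12 = 12
Every load is within 23 m, so 6 paper rolls suffice.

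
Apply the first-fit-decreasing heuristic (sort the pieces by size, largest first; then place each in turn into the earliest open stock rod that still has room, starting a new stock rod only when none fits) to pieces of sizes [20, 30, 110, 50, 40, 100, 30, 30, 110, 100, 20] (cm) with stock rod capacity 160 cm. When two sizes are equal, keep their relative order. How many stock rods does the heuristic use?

Sorted descending: 110, 110, 100, 100, 50, 40, 30, 30, 30, 20, 20.
  110 → stock rod 1 (new)  [load 110/160]
  110 → stock rod 2 (new)  [load 110/160]
  100 → stock rod 3 (new)  [load 100/160]
  100 → stock rod 4 (new)  [load 100/160]
  50 → stock rod 1  [load 160/160]
  40 → stock rod 2  [load 150/160]
  30 → stock rod 3  [load 130/160]
  30 → stock rod 3  [load 160/160]
  30 → stock rod 4  [load 130/160]
  20 → stock rod 4  [load 150/160]
  20 → stock rod 5 (new)  [load 20/160]
5 stock rods opened.

5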